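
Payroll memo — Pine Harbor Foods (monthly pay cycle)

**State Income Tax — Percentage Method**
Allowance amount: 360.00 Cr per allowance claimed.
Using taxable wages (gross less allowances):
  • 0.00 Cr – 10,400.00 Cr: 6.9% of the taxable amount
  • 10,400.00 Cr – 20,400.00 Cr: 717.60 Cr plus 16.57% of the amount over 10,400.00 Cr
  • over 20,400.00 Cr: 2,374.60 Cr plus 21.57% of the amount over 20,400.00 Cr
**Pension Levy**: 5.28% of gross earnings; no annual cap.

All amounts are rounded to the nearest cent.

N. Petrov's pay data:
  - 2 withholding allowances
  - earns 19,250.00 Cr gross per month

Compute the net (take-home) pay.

16,168.86 Cr

State Income Tax: taxable = 19,250.00 Cr − 2×360.00 Cr = 18,530.00 Cr
  717.60 Cr + 16.57% × (18,530.00 Cr − 10,400.00 Cr) = 717.60 Cr + 16.57% × 8,130.00 Cr = 2,064.74 Cr
Pension Levy: 5.28% × 19,250.00 Cr = 1,016.40 Cr
Total withheld: 2,064.74 Cr + 1,016.40 Cr = 3,081.14 Cr
Net pay: 19,250.00 Cr − 3,081.14 Cr = 16,168.86 Cr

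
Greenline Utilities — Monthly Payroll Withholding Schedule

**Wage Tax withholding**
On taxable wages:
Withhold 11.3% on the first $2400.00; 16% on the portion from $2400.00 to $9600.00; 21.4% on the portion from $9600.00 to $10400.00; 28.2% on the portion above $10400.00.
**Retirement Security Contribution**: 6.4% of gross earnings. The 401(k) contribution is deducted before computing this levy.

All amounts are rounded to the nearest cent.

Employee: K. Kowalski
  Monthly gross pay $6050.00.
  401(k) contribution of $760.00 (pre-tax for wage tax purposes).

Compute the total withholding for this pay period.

$1072.16

Wage Tax: taxable = $6050.00 − $760.00 = $5290.00
  $271.20 + 16% × ($5290.00 − $2400.00) = $271.20 + 16% × $2890.00 = $733.60
Retirement Security Contribution: 6.4% × $5290.00 = $338.56
Total: $733.60 + $338.56 = $1072.16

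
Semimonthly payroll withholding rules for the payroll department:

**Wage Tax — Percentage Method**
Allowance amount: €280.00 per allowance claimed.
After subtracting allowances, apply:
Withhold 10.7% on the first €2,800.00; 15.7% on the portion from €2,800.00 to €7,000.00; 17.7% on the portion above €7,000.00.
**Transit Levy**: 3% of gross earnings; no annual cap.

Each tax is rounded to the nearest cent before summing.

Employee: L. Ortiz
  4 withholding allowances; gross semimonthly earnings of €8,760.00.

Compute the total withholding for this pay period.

Wage Tax: taxable = €8,760.00 − 4×€280.00 = €7,640.00
  €959.00 + 17.7% × (€7,640.00 − €7,000.00) = €959.00 + 17.7% × €640.00 = €1,072.28
Transit Levy: 3% × €8,760.00 = €262.80
Total: €1,072.28 + €262.80 = €1,335.08

€1,335.08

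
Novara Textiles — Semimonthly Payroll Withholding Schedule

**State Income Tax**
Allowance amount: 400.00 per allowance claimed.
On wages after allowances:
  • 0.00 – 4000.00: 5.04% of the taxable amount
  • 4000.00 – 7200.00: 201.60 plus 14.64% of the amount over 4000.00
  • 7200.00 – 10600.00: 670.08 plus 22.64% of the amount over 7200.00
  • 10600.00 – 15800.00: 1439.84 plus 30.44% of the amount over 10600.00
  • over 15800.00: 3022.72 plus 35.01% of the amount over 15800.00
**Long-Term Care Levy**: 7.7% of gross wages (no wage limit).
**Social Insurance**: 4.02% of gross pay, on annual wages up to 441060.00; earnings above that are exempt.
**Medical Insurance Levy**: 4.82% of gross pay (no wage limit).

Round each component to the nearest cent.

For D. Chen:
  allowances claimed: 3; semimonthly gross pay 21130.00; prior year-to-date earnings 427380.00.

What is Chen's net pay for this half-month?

State Income Tax: taxable = 21130.00 − 3×400.00 = 19930.00
  3022.72 + 35.01% × (19930.00 − 15800.00) = 3022.72 + 35.01% × 4130.00 = 4468.63
Long-Term Care Levy: 7.7% × 21130.00 = 1627.01
Social Insurance: cap 441060.00 − YTD 427380.00 = 13680.00 subject; 4.02% × 13680.00 = 549.94
Medical Insurance Levy: 4.82% × 21130.00 = 1018.47
Total withheld: 4468.63 + 1627.01 + 549.94 + 1018.47 = 7664.05
Net pay: 21130.00 − 7664.05 = 13465.95

13465.95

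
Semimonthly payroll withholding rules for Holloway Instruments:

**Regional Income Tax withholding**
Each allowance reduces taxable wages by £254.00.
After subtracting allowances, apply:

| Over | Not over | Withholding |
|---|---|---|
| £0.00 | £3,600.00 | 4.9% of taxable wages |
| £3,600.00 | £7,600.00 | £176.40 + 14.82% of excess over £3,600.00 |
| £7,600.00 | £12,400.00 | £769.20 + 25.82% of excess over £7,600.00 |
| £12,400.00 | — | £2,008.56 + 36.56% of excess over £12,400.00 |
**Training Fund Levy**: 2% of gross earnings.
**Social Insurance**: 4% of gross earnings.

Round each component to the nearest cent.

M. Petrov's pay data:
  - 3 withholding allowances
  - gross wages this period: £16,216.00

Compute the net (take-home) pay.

£12,117.94

Regional Income Tax: taxable = £16,216.00 − 3×£254.00 = £15,454.00
  £2,008.56 + 36.56% × (£15,454.00 − £12,400.00) = £2,008.56 + 36.56% × £3,054.00 = £3,125.10
Training Fund Levy: 2% × £16,216.00 = £324.32
Social Insurance: 4% × £16,216.00 = £648.64
Total withheld: £3,125.10 + £324.32 + £648.64 = £4,098.06
Net pay: £16,216.00 − £4,098.06 = £12,117.94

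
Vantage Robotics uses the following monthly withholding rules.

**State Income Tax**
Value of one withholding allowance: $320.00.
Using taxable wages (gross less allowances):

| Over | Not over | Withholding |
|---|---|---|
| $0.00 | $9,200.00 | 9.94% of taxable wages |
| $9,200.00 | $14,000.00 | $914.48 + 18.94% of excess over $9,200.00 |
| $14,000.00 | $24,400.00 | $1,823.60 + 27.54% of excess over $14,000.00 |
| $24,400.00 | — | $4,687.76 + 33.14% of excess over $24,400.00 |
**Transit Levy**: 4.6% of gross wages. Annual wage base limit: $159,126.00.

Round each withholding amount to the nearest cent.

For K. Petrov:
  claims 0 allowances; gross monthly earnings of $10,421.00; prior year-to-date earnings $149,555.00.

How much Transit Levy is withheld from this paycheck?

$440.27

Transit Levy: cap $159,126.00 − YTD $149,555.00 = $9,571.00 subject; 4.6% × $9,571.00 = $440.27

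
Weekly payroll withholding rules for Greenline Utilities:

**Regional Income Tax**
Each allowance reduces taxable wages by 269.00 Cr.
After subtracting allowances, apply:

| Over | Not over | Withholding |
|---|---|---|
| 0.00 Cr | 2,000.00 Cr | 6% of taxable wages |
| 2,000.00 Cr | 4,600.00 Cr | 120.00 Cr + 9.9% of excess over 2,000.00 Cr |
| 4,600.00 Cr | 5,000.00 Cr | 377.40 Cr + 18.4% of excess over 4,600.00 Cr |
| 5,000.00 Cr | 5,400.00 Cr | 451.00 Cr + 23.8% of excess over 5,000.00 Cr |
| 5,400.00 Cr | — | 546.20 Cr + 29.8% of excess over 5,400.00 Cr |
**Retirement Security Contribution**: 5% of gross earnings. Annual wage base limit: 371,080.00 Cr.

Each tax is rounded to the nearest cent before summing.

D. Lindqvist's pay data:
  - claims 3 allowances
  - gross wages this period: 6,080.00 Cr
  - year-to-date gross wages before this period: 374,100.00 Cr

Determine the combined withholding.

Regional Income Tax: taxable = 6,080.00 Cr − 3×269.00 Cr = 5,273.00 Cr
  451.00 Cr + 23.8% × (5,273.00 Cr − 5,000.00 Cr) = 451.00 Cr + 23.8% × 273.00 Cr = 515.97 Cr
Retirement Security Contribution: YTD 374,100.00 Cr ≥ cap 371,080.00 Cr → 0.00 Cr
Total: 515.97 Cr + 0.00 Cr = 515.97 Cr

515.97 Cr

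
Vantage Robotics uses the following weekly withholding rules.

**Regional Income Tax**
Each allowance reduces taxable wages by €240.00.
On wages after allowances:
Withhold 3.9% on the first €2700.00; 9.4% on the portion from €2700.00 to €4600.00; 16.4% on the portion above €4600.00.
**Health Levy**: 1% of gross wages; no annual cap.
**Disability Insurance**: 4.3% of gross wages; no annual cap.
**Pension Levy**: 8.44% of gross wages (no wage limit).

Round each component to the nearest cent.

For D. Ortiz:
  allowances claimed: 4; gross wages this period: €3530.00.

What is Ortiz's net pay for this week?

Regional Income Tax: taxable = €3530.00 − 4×€240.00 = €2570.00
  3.9% × €2570.00 = €100.23
Health Levy: 1% × €3530.00 = €35.30
Disability Insurance: 4.3% × €3530.00 = €151.79
Pension Levy: 8.44% × €3530.00 = €297.93
Total withheld: €100.23 + €35.30 + €151.79 + €297.93 = €585.25
Net pay: €3530.00 − €585.25 = €2944.75

€2944.75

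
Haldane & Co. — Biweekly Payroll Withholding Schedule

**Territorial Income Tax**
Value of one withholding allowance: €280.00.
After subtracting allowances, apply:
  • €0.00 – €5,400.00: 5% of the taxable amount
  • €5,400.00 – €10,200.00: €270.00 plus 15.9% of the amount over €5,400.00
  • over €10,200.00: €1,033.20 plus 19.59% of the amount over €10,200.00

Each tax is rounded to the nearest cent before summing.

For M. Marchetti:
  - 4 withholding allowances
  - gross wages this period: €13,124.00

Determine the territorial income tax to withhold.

Territorial Income Tax: taxable = €13,124.00 − 4×€280.00 = €12,004.00
  €1,033.20 + 19.59% × (€12,004.00 − €10,200.00) = €1,033.20 + 19.59% × €1,804.00 = €1,386.60

€1,386.60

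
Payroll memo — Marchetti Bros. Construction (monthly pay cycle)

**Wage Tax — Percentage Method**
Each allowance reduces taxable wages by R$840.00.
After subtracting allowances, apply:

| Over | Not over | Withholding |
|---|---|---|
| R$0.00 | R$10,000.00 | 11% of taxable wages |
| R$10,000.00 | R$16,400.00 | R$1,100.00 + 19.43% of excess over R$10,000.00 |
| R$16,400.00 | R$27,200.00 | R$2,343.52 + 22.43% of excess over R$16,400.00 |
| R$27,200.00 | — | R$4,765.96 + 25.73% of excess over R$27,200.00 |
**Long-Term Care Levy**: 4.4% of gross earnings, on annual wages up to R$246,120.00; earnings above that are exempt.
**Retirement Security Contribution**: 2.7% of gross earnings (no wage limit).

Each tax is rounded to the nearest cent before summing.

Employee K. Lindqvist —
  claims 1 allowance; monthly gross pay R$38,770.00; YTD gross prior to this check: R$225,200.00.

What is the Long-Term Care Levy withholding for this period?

R$920.48

Long-Term Care Levy: cap R$246,120.00 − YTD R$225,200.00 = R$20,920.00 subject; 4.4% × R$20,920.00 = R$920.48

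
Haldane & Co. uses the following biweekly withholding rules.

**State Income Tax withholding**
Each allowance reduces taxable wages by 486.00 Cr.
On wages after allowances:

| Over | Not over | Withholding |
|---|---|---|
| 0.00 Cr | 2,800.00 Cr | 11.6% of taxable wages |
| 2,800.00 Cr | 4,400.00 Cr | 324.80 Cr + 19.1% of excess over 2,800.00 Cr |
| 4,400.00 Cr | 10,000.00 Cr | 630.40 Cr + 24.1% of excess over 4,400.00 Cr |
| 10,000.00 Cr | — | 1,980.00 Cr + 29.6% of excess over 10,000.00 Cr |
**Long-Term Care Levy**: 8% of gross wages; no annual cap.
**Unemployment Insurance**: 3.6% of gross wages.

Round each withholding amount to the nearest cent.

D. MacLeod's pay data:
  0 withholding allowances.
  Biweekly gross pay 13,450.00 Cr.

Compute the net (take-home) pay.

8,888.60 Cr

State Income Tax: taxable = 13,450.00 Cr
  1,980.00 Cr + 29.6% × (13,450.00 Cr − 10,000.00 Cr) = 1,980.00 Cr + 29.6% × 3,450.00 Cr = 3,001.20 Cr
Long-Term Care Levy: 8% × 13,450.00 Cr = 1,076.00 Cr
Unemployment Insurance: 3.6% × 13,450.00 Cr = 484.20 Cr
Total withheld: 3,001.20 Cr + 1,076.00 Cr + 484.20 Cr = 4,561.40 Cr
Net pay: 13,450.00 Cr − 4,561.40 Cr = 8,888.60 Cr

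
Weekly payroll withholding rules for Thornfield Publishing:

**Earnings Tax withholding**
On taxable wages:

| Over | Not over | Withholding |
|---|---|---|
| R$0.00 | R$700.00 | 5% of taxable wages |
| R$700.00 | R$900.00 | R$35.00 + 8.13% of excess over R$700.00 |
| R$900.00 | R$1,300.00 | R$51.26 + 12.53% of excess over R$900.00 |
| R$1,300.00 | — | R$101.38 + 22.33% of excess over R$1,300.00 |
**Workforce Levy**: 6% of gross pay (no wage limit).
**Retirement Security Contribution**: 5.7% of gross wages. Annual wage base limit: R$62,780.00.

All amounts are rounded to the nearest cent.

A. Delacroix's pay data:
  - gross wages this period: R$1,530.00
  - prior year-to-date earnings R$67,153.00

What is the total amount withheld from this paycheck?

Earnings Tax: taxable = R$1,530.00
  R$101.38 + 22.33% × (R$1,530.00 − R$1,300.00) = R$101.38 + 22.33% × R$230.00 = R$152.74
Workforce Levy: 6% × R$1,530.00 = R$91.80
Retirement Security Contribution: YTD R$67,153.00 ≥ cap R$62,780.00 → R$0.00
Total: R$152.74 + R$91.80 + R$0.00 = R$244.54

R$244.54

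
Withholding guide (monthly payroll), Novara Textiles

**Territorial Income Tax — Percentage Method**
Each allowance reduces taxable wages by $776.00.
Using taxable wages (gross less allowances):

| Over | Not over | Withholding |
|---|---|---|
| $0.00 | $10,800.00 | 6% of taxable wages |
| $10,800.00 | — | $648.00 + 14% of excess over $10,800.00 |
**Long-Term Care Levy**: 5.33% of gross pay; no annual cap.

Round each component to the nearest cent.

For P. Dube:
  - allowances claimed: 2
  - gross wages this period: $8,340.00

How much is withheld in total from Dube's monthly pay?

Territorial Income Tax: taxable = $8,340.00 − 2×$776.00 = $6,788.00
  6% × $6,788.00 = $407.28
Long-Term Care Levy: 5.33% × $8,340.00 = $444.52
Total: $407.28 + $444.52 = $851.80

$851.80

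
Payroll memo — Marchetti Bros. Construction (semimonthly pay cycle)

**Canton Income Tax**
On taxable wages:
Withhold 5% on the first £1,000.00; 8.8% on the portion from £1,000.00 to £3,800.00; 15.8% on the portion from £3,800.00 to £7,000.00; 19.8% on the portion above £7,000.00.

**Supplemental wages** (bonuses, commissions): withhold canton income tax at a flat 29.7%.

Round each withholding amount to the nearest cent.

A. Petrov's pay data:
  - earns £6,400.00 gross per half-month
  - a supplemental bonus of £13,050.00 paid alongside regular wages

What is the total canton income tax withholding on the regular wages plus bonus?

£4,583.05

Canton Income Tax: taxable = £6,400.00
  £296.40 + 15.8% × (£6,400.00 − £3,800.00) = £296.40 + 15.8% × £2,600.00 = £707.20
Supplemental (29.7% flat on bonus): 29.7% × £13,050.00 = £3,875.85
Total canton income tax: £707.20 + £3,875.85 = £4,583.05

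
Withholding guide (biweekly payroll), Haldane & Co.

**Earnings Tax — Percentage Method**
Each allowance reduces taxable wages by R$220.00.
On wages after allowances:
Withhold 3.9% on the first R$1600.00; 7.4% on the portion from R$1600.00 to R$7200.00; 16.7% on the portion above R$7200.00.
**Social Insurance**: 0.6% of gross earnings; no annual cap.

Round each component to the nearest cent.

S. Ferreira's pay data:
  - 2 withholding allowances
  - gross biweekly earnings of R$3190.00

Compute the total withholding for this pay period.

R$166.64

Earnings Tax: taxable = R$3190.00 − 2×R$220.00 = R$2750.00
  R$62.40 + 7.4% × (R$2750.00 − R$1600.00) = R$62.40 + 7.4% × R$1150.00 = R$147.50
Social Insurance: 0.6% × R$3190.00 = R$19.14
Total: R$147.50 + R$19.14 = R$166.64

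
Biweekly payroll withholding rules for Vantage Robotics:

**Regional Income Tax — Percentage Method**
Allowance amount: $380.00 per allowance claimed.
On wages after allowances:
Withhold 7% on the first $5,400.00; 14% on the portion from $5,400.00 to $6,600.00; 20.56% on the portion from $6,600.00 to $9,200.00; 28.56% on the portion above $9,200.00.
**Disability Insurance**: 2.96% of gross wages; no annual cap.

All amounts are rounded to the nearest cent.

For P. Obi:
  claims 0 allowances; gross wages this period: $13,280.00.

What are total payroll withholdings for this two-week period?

Regional Income Tax: taxable = $13,280.00
  $1,080.56 + 28.56% × ($13,280.00 − $9,200.00) = $1,080.56 + 28.56% × $4,080.00 = $2,245.81
Disability Insurance: 2.96% × $13,280.00 = $393.09
Total: $2,245.81 + $393.09 = $2,638.90

$2,638.90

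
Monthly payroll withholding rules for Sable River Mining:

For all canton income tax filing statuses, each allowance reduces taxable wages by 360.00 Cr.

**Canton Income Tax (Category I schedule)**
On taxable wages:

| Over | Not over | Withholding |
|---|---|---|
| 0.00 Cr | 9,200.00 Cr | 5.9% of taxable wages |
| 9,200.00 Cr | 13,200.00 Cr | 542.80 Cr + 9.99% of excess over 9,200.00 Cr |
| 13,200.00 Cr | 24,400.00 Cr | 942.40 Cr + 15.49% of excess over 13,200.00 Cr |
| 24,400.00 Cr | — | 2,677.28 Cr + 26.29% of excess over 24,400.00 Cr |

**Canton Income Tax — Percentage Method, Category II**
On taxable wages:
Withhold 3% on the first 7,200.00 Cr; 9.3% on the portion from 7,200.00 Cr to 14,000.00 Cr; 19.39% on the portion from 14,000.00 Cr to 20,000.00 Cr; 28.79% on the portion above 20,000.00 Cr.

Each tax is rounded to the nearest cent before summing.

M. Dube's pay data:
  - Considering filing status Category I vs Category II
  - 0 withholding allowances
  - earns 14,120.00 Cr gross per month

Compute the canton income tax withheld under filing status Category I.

Canton Income Tax (Category I): taxable = 14,120.00 Cr
  942.40 Cr + 15.49% × (14,120.00 Cr − 13,200.00 Cr) = 942.40 Cr + 15.49% × 920.00 Cr = 1,084.91 Cr

1,084.91 Cr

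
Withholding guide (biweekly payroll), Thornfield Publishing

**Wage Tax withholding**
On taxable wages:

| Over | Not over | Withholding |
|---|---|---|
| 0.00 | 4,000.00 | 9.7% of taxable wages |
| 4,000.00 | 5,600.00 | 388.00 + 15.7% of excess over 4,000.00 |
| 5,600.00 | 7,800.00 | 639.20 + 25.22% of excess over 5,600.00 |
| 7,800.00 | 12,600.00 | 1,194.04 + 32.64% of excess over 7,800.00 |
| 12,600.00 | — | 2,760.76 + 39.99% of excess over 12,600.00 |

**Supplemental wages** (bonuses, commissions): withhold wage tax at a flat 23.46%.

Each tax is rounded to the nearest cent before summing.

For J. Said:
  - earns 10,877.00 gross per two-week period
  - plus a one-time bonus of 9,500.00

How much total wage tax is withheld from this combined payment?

4,427.07

Wage Tax: taxable = 10,877.00
  1,194.04 + 32.64% × (10,877.00 − 7,800.00) = 1,194.04 + 32.64% × 3,077.00 = 2,198.37
Supplemental (23.46% flat on bonus): 23.46% × 9,500.00 = 2,228.70
Total wage tax: 2,198.37 + 2,228.70 = 4,427.07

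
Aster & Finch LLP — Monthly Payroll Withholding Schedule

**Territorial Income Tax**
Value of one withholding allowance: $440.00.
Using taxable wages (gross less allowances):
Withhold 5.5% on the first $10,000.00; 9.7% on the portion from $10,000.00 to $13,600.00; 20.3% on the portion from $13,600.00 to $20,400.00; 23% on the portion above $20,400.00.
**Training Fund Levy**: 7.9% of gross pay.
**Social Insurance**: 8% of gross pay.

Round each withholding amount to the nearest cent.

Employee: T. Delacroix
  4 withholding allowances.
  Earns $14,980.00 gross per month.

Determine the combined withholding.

Territorial Income Tax: taxable = $14,980.00 − 4×$440.00 = $13,220.00
  $550.00 + 9.7% × ($13,220.00 − $10,000.00) = $550.00 + 9.7% × $3,220.00 = $862.34
Training Fund Levy: 7.9% × $14,980.00 = $1,183.42
Social Insurance: 8% × $14,980.00 = $1,198.40
Total: $862.34 + $1,183.42 + $1,198.40 = $3,244.16

$3,244.16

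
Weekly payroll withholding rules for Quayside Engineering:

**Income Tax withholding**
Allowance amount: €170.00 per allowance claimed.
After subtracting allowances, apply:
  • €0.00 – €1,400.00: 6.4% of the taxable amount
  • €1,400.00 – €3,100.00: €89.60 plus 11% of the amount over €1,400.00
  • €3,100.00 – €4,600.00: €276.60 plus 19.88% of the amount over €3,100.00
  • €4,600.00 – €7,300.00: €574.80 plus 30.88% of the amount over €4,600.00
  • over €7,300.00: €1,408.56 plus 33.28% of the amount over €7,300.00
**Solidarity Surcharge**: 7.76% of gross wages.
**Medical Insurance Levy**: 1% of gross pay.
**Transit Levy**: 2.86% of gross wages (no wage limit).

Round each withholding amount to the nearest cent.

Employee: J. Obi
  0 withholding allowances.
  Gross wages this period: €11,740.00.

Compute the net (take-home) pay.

€7,489.63

Income Tax: taxable = €11,740.00
  €1,408.56 + 33.28% × (€11,740.00 − €7,300.00) = €1,408.56 + 33.28% × €4,440.00 = €2,886.19
Solidarity Surcharge: 7.76% × €11,740.00 = €911.02
Medical Insurance Levy: 1% × €11,740.00 = €117.40
Transit Levy: 2.86% × €11,740.00 = €335.76
Total withheld: €2,886.19 + €911.02 + €117.40 + €335.76 = €4,250.37
Net pay: €11,740.00 − €4,250.37 = €7,489.63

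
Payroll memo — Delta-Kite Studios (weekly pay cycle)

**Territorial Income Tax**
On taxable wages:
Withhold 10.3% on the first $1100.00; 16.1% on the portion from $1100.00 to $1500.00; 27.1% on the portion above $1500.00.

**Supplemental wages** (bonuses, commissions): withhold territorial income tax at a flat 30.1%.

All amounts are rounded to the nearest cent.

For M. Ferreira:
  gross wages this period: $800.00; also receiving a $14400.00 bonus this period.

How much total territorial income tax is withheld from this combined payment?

Territorial Income Tax: taxable = $800.00
  10.3% × $800.00 = $82.40
Supplemental (30.1% flat on bonus): 30.1% × $14400.00 = $4334.40
Total territorial income tax: $82.40 + $4334.40 = $4416.80

$4416.80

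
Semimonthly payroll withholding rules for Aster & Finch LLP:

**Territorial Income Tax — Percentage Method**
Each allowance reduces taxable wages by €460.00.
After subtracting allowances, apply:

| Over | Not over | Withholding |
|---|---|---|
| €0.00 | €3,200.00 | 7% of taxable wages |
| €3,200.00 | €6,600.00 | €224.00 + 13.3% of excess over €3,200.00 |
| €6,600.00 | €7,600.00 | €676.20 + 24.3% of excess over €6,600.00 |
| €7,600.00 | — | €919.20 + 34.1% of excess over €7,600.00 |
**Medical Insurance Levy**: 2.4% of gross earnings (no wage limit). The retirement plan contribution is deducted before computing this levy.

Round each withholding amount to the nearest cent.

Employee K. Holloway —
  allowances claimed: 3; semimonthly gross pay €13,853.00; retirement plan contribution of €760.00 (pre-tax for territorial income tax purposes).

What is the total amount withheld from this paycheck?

Territorial Income Tax: taxable = €13,853.00 − €760.00 − 3×€460.00 = €11,713.00
  €919.20 + 34.1% × (€11,713.00 − €7,600.00) = €919.20 + 34.1% × €4,113.00 = €2,321.73
Medical Insurance Levy: 2.4% × €13,093.00 = €314.23
Total: €2,321.73 + €314.23 = €2,635.96

€2,635.96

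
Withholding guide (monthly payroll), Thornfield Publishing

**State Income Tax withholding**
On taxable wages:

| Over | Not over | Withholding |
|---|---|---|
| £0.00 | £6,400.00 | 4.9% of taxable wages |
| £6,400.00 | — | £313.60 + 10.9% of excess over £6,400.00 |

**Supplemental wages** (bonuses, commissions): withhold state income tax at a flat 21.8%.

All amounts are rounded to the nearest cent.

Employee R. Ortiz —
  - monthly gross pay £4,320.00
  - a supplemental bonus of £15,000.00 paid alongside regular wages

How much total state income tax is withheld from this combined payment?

State Income Tax: taxable = £4,320.00
  4.9% × £4,320.00 = £211.68
Supplemental (21.8% flat on bonus): 21.8% × £15,000.00 = £3,270.00
Total state income tax: £211.68 + £3,270.00 = £3,481.68

£3,481.68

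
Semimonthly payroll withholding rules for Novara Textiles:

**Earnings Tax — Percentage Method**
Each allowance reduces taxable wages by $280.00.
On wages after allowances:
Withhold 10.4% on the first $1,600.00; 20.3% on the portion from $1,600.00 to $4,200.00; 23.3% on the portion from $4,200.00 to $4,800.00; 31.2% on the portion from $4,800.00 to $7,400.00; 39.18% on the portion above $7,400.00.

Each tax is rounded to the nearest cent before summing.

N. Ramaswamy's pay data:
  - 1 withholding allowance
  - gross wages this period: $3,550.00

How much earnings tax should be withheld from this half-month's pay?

Earnings Tax: taxable = $3,550.00 − 1×$280.00 = $3,270.00
  $166.40 + 20.3% × ($3,270.00 − $1,600.00) = $166.40 + 20.3% × $1,670.00 = $505.41

$505.41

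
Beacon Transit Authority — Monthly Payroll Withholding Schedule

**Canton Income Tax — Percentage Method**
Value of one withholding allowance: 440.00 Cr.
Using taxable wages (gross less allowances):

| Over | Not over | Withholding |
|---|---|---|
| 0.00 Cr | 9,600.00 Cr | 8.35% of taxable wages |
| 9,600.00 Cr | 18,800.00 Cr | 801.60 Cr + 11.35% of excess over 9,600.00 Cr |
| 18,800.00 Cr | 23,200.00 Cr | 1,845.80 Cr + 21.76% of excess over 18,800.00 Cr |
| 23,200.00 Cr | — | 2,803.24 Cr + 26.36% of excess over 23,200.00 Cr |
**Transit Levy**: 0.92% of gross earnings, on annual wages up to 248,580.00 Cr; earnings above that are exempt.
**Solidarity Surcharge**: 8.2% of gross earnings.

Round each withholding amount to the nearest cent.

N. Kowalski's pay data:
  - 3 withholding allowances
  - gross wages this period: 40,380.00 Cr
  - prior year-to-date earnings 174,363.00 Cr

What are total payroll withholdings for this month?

Canton Income Tax: taxable = 40,380.00 Cr − 3×440.00 Cr = 39,060.00 Cr
  2,803.24 Cr + 26.36% × (39,060.00 Cr − 23,200.00 Cr) = 2,803.24 Cr + 26.36% × 15,860.00 Cr = 6,983.94 Cr
Transit Levy: 0.92% × 40,380.00 Cr = 371.50 Cr
Solidarity Surcharge: 8.2% × 40,380.00 Cr = 3,311.16 Cr
Total: 6,983.94 Cr + 371.50 Cr + 3,311.16 Cr = 10,666.60 Cr

10,666.60 Cr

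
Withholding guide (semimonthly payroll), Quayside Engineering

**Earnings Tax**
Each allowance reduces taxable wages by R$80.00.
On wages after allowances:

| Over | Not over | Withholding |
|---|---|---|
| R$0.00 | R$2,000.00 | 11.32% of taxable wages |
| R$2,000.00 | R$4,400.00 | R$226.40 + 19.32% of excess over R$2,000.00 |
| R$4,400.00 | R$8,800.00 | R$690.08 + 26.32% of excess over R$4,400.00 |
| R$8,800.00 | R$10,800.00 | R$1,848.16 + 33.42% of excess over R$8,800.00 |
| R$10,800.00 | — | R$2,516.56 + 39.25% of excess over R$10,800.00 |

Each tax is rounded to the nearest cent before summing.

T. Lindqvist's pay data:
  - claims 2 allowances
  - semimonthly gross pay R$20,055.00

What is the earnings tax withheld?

R$6,086.35

Earnings Tax: taxable = R$20,055.00 − 2×R$80.00 = R$19,895.00
  R$2,516.56 + 39.25% × (R$19,895.00 − R$10,800.00) = R$2,516.56 + 39.25% × R$9,095.00 = R$6,086.35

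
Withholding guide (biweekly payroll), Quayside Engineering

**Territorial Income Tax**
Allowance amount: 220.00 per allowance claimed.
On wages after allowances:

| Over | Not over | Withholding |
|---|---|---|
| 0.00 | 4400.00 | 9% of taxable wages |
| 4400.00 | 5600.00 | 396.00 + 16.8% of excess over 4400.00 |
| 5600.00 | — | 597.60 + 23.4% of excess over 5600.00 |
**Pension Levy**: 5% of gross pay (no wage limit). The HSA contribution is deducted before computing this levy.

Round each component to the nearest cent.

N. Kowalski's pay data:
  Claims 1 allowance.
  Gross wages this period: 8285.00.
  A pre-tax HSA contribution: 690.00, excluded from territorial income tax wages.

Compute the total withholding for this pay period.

1392.70

Territorial Income Tax: taxable = 8285.00 − 690.00 − 1×220.00 = 7375.00
  597.60 + 23.4% × (7375.00 − 5600.00) = 597.60 + 23.4% × 1775.00 = 1012.95
Pension Levy: 5% × 7595.00 = 379.75
Total: 1012.95 + 379.75 = 1392.70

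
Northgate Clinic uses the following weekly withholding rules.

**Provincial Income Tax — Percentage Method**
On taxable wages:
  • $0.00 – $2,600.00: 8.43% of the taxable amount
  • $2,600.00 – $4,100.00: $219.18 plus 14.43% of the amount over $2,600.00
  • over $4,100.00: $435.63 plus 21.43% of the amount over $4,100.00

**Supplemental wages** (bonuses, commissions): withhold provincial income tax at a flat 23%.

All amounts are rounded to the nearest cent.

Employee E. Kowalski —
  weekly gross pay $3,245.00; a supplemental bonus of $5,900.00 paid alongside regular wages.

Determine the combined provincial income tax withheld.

$1,669.25

Provincial Income Tax: taxable = $3,245.00
  $219.18 + 14.43% × ($3,245.00 − $2,600.00) = $219.18 + 14.43% × $645.00 = $312.25
Supplemental (23% flat on bonus): 23% × $5,900.00 = $1,357.00
Total provincial income tax: $312.25 + $1,357.00 = $1,669.25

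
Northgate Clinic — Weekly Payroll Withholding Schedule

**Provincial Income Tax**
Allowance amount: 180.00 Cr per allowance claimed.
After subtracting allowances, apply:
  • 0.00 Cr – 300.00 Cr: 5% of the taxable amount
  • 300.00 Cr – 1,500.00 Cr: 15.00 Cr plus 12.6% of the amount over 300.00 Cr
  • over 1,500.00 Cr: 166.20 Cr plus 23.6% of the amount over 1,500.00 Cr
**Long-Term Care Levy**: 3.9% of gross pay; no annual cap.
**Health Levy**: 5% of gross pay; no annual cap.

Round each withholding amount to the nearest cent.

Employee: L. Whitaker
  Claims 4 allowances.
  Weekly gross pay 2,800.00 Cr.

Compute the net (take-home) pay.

Provincial Income Tax: taxable = 2,800.00 Cr − 4×180.00 Cr = 2,080.00 Cr
  166.20 Cr + 23.6% × (2,080.00 Cr − 1,500.00 Cr) = 166.20 Cr + 23.6% × 580.00 Cr = 303.08 Cr
Long-Term Care Levy: 3.9% × 2,800.00 Cr = 109.20 Cr
Health Levy: 5% × 2,800.00 Cr = 140.00 Cr
Total withheld: 303.08 Cr + 109.20 Cr + 140.00 Cr = 552.28 Cr
Net pay: 2,800.00 Cr − 552.28 Cr = 2,247.72 Cr

2,247.72 Cr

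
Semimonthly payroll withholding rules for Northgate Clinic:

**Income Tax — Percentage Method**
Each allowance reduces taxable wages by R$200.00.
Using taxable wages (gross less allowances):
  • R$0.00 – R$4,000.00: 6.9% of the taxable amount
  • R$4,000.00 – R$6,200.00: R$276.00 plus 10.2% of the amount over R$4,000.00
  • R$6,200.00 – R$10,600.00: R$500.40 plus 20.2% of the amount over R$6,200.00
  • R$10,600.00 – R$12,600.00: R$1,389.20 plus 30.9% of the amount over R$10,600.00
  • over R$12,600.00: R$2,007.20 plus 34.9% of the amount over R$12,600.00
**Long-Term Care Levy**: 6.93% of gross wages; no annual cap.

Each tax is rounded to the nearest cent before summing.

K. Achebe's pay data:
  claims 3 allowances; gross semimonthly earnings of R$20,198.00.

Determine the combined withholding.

Income Tax: taxable = R$20,198.00 − 3×R$200.00 = R$19,598.00
  R$2,007.20 + 34.9% × (R$19,598.00 − R$12,600.00) = R$2,007.20 + 34.9% × R$6,998.00 = R$4,449.50
Long-Term Care Levy: 6.93% × R$20,198.00 = R$1,399.72
Total: R$4,449.50 + R$1,399.72 = R$5,849.22

R$5,849.22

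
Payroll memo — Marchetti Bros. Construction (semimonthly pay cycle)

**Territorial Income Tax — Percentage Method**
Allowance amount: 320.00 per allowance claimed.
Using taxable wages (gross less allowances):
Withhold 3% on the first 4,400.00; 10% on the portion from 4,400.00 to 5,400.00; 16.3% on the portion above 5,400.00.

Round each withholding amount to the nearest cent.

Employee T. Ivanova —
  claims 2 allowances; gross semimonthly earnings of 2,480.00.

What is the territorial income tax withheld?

55.20

Territorial Income Tax: taxable = 2,480.00 − 2×320.00 = 1,840.00
  3% × 1,840.00 = 55.20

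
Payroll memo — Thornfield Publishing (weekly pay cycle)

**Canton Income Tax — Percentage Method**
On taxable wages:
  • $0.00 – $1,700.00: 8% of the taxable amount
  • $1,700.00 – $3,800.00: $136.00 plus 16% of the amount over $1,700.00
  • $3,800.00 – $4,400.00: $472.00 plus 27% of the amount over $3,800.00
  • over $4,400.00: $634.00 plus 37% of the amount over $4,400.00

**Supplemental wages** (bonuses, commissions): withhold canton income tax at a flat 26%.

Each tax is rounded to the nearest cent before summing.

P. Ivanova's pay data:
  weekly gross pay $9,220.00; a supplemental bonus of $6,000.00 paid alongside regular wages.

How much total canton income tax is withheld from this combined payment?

$3,977.40

Canton Income Tax: taxable = $9,220.00
  $634.00 + 37% × ($9,220.00 − $4,400.00) = $634.00 + 37% × $4,820.00 = $2,417.40
Supplemental (26% flat on bonus): 26% × $6,000.00 = $1,560.00
Total canton income tax: $2,417.40 + $1,560.00 = $3,977.40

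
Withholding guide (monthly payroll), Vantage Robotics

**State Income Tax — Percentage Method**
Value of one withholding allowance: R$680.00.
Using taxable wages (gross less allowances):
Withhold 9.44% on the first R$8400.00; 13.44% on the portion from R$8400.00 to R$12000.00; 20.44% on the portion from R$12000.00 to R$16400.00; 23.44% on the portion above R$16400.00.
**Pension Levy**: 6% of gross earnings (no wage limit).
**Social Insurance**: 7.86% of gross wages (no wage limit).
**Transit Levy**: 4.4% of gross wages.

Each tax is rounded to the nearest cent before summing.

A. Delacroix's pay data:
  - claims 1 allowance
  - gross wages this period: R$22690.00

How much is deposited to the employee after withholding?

State Income Tax: taxable = R$22690.00 − 1×R$680.00 = R$22010.00
  R$2176.16 + 23.44% × (R$22010.00 − R$16400.00) = R$2176.16 + 23.44% × R$5610.00 = R$3491.14
Pension Levy: 6% × R$22690.00 = R$1361.40
Social Insurance: 7.86% × R$22690.00 = R$1783.43
Transit Levy: 4.4% × R$22690.00 = R$998.36
Total withheld: R$3491.14 + R$1361.40 + R$1783.43 + R$998.36 = R$7634.33
Net pay: R$22690.00 − R$7634.33 = R$15055.67

R$15055.67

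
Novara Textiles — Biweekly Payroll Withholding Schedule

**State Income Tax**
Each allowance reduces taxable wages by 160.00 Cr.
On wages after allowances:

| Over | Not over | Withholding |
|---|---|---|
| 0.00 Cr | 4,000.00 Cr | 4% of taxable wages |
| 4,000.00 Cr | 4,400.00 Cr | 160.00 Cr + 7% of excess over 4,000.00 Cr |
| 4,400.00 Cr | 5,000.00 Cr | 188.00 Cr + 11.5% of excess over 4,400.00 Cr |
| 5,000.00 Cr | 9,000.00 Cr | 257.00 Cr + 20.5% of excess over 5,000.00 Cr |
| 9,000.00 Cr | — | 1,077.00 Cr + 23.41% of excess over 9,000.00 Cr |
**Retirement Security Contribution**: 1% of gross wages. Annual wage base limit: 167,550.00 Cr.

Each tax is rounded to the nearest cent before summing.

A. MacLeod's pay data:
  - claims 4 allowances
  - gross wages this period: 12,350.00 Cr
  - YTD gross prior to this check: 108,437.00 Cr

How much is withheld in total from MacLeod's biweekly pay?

1,834.91 Cr

State Income Tax: taxable = 12,350.00 Cr − 4×160.00 Cr = 11,710.00 Cr
  1,077.00 Cr + 23.41% × (11,710.00 Cr − 9,000.00 Cr) = 1,077.00 Cr + 23.41% × 2,710.00 Cr = 1,711.41 Cr
Retirement Security Contribution: 1% × 12,350.00 Cr = 123.50 Cr
Total: 1,711.41 Cr + 123.50 Cr = 1,834.91 Cr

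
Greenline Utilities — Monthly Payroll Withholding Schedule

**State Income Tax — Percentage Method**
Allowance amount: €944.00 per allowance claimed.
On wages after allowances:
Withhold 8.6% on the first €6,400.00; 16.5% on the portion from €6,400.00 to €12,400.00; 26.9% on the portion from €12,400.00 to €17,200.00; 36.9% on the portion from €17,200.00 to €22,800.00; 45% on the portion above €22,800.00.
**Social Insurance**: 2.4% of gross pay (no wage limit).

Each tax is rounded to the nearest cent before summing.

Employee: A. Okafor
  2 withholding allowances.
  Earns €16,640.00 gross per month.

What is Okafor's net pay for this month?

State Income Tax: taxable = €16,640.00 − 2×€944.00 = €14,752.00
  €1,540.40 + 26.9% × (€14,752.00 − €12,400.00) = €1,540.40 + 26.9% × €2,352.00 = €2,173.09
Social Insurance: 2.4% × €16,640.00 = €399.36
Total withheld: €2,173.09 + €399.36 = €2,572.45
Net pay: €16,640.00 − €2,572.45 = €14,067.55

€14,067.55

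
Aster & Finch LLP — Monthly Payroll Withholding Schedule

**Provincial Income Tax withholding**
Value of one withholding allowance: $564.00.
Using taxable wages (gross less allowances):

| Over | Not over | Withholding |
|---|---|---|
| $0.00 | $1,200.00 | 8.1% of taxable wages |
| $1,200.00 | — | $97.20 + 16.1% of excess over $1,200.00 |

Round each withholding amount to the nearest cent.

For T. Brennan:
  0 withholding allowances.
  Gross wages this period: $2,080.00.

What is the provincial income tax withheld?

$238.88

Provincial Income Tax: taxable = $2,080.00
  $97.20 + 16.1% × ($2,080.00 − $1,200.00) = $97.20 + 16.1% × $880.00 = $238.88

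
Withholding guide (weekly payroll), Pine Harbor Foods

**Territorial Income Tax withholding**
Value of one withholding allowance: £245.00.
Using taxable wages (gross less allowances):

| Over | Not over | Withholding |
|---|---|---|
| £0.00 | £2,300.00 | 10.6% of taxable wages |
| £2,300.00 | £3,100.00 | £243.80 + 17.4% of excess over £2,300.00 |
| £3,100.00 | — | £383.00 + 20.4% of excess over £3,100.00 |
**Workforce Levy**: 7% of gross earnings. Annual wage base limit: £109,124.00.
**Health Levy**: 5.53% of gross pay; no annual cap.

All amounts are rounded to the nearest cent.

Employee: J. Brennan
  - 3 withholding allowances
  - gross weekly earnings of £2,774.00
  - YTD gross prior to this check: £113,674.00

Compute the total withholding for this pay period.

£369.53

Territorial Income Tax: taxable = £2,774.00 − 3×£245.00 = £2,039.00
  10.6% × £2,039.00 = £216.13
Workforce Levy: YTD £113,674.00 ≥ cap £109,124.00 → £0.00
Health Levy: 5.53% × £2,774.00 = £153.40
Total: £216.13 + £0.00 + £153.40 = £369.53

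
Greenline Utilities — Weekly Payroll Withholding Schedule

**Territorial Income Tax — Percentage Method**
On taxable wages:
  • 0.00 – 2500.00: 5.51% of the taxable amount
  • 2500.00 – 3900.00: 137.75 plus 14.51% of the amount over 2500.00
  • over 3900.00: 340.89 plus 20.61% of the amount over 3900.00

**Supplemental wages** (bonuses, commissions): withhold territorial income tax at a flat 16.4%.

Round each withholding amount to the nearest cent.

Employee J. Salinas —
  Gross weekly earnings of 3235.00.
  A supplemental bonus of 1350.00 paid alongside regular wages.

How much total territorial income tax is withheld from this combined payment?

465.80

Territorial Income Tax: taxable = 3235.00
  137.75 + 14.51% × (3235.00 − 2500.00) = 137.75 + 14.51% × 735.00 = 244.40
Supplemental (16.4% flat on bonus): 16.4% × 1350.00 = 221.40
Total territorial income tax: 244.40 + 221.40 = 465.80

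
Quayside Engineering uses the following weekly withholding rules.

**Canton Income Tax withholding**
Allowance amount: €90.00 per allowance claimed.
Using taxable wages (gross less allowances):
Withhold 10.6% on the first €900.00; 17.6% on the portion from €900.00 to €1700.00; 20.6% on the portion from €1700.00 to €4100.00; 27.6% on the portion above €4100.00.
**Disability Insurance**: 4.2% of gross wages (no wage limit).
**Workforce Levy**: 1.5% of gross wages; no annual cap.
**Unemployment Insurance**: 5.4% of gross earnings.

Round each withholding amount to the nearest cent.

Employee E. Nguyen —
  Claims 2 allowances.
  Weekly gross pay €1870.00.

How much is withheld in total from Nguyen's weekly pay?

Canton Income Tax: taxable = €1870.00 − 2×€90.00 = €1690.00
  €95.40 + 17.6% × (€1690.00 − €900.00) = €95.40 + 17.6% × €790.00 = €234.44
Disability Insurance: 4.2% × €1870.00 = €78.54
Workforce Levy: 1.5% × €1870.00 = €28.05
Unemployment Insurance: 5.4% × €1870.00 = €100.98
Total: €234.44 + €78.54 + €28.05 + €100.98 = €442.01

€442.01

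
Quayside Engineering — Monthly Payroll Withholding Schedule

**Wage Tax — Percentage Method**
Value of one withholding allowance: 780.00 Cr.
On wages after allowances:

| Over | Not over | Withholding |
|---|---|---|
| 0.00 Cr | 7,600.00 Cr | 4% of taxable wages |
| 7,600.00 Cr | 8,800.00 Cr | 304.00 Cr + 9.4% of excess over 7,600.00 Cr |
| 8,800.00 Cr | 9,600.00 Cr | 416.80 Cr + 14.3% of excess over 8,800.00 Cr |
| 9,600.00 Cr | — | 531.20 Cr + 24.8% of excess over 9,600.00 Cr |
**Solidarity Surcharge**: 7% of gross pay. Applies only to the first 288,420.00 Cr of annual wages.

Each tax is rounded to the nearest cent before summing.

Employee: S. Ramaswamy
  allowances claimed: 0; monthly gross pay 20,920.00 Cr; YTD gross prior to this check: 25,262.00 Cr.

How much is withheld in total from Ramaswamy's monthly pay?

4,802.96 Cr

Wage Tax: taxable = 20,920.00 Cr
  531.20 Cr + 24.8% × (20,920.00 Cr − 9,600.00 Cr) = 531.20 Cr + 24.8% × 11,320.00 Cr = 3,338.56 Cr
Solidarity Surcharge: 7% × 20,920.00 Cr = 1,464.40 Cr
Total: 3,338.56 Cr + 1,464.40 Cr = 4,802.96 Cr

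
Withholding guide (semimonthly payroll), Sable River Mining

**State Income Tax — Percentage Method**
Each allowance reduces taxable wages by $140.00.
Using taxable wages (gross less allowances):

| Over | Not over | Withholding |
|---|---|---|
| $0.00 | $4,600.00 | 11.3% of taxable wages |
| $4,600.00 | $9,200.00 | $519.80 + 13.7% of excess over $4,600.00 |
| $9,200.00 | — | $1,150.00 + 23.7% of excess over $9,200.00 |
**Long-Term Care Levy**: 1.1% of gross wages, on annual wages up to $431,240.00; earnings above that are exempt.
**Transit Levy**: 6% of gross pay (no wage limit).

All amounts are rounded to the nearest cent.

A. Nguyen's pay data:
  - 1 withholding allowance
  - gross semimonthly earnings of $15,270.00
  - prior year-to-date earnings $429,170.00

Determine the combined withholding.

State Income Tax: taxable = $15,270.00 − 1×$140.00 = $15,130.00
  $1,150.00 + 23.7% × ($15,130.00 − $9,200.00) = $1,150.00 + 23.7% × $5,930.00 = $2,555.41
Long-Term Care Levy: cap $431,240.00 − YTD $429,170.00 = $2,070.00 subject; 1.1% × $2,070.00 = $22.77
Transit Levy: 6% × $15,270.00 = $916.20
Total: $2,555.41 + $22.77 + $916.20 = $3,494.38

$3,494.38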